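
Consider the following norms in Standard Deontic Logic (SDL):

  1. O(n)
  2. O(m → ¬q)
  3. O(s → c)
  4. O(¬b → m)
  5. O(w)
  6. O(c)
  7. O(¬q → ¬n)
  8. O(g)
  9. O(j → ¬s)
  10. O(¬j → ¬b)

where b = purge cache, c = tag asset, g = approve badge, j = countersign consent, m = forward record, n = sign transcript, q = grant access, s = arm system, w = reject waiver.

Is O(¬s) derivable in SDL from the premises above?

From premise 1 we have O(n).
Premise 7, O(¬q → ¬n), contraposes to O(n → q); with O(n) we get O(q).
Premise 2 is O(m → ¬q); contrapositively O(q → ¬m). Since O(q) holds, K gives O(¬m).
The contrapositive of premise 4 (O(¬b → m)) is O(¬m → b), and O(¬m) is already established, so O(b).
The contrapositive of premise 10 (O(¬j → ¬b)) is O(b → j), and O(b) is already established, so O(j).
Premise 9 is O(j → ¬s); since O(j), deontic closure gives O(¬s).
Premises 3, 5, 6, 8 do not contribute to this derivation.
So O(¬s) follows.

Yes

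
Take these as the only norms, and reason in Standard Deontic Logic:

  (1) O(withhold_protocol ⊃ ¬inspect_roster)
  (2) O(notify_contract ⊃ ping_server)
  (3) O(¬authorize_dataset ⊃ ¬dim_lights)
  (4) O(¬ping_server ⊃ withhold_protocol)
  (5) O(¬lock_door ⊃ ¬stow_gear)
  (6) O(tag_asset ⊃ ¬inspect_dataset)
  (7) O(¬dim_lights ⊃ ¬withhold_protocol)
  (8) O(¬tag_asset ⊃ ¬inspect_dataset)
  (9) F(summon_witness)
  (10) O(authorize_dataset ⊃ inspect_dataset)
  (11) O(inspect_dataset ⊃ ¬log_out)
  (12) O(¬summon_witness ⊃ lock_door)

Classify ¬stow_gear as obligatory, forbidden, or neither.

Premise 5 is O(¬lock_door ⊃ ¬stow_gear), but O(¬lock_door) is not derivable from the premises, so it does not yield O(¬stow_gear).
No premise or chain of K-axiom applications forces O(¬stow_gear), and none forces O(stow_gear). So ¬stow_gear is neither obligatory nor forbidden under these norms.

Neither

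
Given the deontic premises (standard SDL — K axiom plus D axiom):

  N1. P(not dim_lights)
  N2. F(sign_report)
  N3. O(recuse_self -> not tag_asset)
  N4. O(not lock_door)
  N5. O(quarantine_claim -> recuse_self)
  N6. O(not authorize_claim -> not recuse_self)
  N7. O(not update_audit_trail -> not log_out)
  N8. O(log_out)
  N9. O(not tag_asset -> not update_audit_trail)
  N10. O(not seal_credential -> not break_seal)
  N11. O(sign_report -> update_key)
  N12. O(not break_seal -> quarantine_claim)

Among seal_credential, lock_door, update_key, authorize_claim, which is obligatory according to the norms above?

From premise 8 we have O(log_out).
Premise 7, O(not update_audit_trail -> not log_out), contraposes to O(log_out -> update_audit_trail); with O(log_out) we get O(update_audit_trail).
The contrapositive of premise 9 (O(not tag_asset -> not update_audit_trail)) is O(update_audit_trail -> tag_asset), and O(update_audit_trail) is already established, so O(tag_asset).
Premise 3 is O(recuse_self -> not tag_asset); contrapositively O(tag_asset -> not recuse_self). Since O(tag_asset) holds, K gives O(not recuse_self).
Premise 5, O(quarantine_claim -> recuse_self), contraposes to O(not recuse_self -> not quarantine_claim); with O(not recuse_self) we get O(not quarantine_claim).
Premise 12 is O(not break_seal -> quarantine_claim); contrapositively O(not quarantine_claim -> break_seal). Since O(not quarantine_claim) holds, K gives O(break_seal).
The contrapositive of premise 10 (O(not seal_credential -> not break_seal)) is O(break_seal -> seal_credential), and O(break_seal) is already established, so O(seal_credential).
So O(seal_credential) holds — seal_credential is obligatory. None of the other listed options is made obligatory by any chain of premises.

seal_credential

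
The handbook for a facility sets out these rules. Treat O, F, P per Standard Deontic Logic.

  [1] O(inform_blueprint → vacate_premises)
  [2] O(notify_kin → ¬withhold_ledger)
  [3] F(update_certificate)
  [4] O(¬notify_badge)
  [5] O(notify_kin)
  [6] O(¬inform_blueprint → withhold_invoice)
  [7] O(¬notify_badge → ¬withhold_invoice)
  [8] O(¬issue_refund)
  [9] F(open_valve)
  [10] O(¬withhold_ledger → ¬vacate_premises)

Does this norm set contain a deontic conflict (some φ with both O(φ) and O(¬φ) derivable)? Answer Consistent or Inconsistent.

From premise 5 we have O(notify_kin).
Premise 2 is O(notify_kin → ¬withhold_ledger); since O(notify_kin), deontic closure gives O(¬withhold_ledger).
With premise 10, O(¬withhold_ledger → ¬vacate_premises), the K-axiom yields O(¬vacate_premises).
Premise 1, O(inform_blueprint → vacate_premises), contraposes to O(¬vacate_premises → ¬inform_blueprint); with O(¬vacate_premises) we get O(¬inform_blueprint).
With premise 6, O(¬inform_blueprint → withhold_invoice), the K-axiom yields O(withhold_invoice).
Premise 7, O(¬notify_badge → ¬withhold_invoice), contraposes to O(withhold_invoice → notify_badge); with O(withhold_invoice) we get O(notify_badge).
But premise 4 directly asserts O(¬notify_badge).
We now have both O(notify_badge) and O(¬notify_badge) — notify_badge is simultaneously obligatory and forbidden, violating the D-axiom.

Inconsistent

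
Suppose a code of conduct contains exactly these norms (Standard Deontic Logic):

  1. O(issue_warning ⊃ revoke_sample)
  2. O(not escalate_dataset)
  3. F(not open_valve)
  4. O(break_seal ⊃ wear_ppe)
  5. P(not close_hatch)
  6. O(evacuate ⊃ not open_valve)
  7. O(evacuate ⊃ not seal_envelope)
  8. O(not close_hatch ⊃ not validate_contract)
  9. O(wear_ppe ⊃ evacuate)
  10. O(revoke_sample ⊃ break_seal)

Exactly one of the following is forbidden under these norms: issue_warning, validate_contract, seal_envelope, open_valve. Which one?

F(not open_valve) at premise 3 means O(open_valve).
Premise 6, O(evacuate ⊃ not open_valve), contraposes to O(open_valve ⊃ not evacuate); with O(open_valve) we get O(not evacuate).
The contrapositive of premise 9 (O(wear_ppe ⊃ evacuate)) is O(not evacuate ⊃ not wear_ppe), and O(not evacuate) is already established, so O(not wear_ppe).
Premise 4 is O(break_seal ⊃ wear_ppe); contrapositively O(not wear_ppe ⊃ not break_seal). Since O(not wear_ppe) holds, K gives O(not break_seal).
Premise 10 is O(revoke_sample ⊃ break_seal); contrapositively O(not break_seal ⊃ not revoke_sample). Since O(not break_seal) holds, K gives O(not revoke_sample).
The contrapositive of premise 1 (O(issue_warning ⊃ revoke_sample)) is O(not revoke_sample ⊃ not issue_warning), and O(not revoke_sample) is already established, so O(not issue_warning).
So O(not issue_warning) holds, i.e. issue_warning is forbidden. None of the other listed options is forbidden under the premises.

issue_warning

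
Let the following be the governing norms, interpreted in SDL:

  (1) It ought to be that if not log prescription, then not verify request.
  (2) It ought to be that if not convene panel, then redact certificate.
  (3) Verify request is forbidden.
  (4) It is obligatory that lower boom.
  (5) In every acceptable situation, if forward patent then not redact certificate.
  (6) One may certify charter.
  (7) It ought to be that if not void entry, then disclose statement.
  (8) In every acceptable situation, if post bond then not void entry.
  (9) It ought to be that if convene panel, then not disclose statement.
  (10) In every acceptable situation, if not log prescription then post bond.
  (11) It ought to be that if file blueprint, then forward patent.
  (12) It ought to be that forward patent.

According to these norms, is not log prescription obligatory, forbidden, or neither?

Forbidden

From premise 12 we have O(forward_patent).
Applying K to premise 5 (O(forward_patent → ¬redact_certificate)) and O(forward_patent) yields O(¬redact_certificate).
Premise 2, O(¬convene_panel → redact_certificate), contraposes to O(¬redact_certificate → convene_panel); with O(¬redact_certificate) we get O(convene_panel).
With premise 9, O(convene_panel → ¬disclose_statement), the K-axiom yields O(¬disclose_statement).
Premise 7, O(¬void_entry → disclose_statement), contraposes to O(¬disclose_statement → void_entry); with O(¬disclose_statement) we get O(void_entry).
Premise 8, O(post_bond → ¬void_entry), contraposes to O(void_entry → ¬post_bond); with O(void_entry) we get O(¬post_bond).
Premise 10, O(¬log_prescription → post_bond), contraposes to O(¬post_bond → log_prescription); with O(¬post_bond) we get O(log_prescription).
Premises 1, 3, 4, 6, 11 do not contribute to this derivation.
Thus O(log_prescription), which is F(¬log_prescription): ¬log_prescription is forbidden.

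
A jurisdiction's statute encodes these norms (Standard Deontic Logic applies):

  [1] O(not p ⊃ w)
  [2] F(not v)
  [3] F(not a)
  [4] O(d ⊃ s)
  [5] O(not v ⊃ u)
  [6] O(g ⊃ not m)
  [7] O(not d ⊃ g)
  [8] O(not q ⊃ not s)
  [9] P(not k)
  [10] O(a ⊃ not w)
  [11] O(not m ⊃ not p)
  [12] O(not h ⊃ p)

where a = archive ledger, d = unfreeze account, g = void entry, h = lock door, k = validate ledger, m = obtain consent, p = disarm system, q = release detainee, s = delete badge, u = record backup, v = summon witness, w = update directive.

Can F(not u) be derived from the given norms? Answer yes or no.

Premise 5 is O(not v ⊃ u), but O(not v) is not derivable from the premises, so it does not yield O(u).
No other premise forces O(u). An ideal world satisfying every premise can still have not u true, so F(not u) is not derivable.

No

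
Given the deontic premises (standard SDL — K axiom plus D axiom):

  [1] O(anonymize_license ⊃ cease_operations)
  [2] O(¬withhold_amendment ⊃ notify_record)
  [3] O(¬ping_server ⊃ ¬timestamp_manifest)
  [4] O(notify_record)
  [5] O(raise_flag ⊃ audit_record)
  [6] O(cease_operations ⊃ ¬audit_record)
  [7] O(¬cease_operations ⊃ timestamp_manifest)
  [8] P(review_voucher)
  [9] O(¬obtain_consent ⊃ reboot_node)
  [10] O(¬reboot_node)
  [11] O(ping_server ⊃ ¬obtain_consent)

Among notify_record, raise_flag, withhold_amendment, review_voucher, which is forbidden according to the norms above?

raise_flag

Premise 10 states O(¬reboot_node) outright.
Premise 9, O(¬obtain_consent ⊃ reboot_node), contraposes to O(¬reboot_node ⊃ obtain_consent); with O(¬reboot_node) we get O(obtain_consent).
The contrapositive of premise 11 (O(ping_server ⊃ ¬obtain_consent)) is O(obtain_consent ⊃ ¬ping_server), and O(obtain_consent) is already established, so O(¬ping_server).
From O(¬ping_server) and premise 3, O(¬ping_server ⊃ ¬timestamp_manifest), we obtain O(¬timestamp_manifest).
Premise 7, O(¬cease_operations ⊃ timestamp_manifest), contraposes to O(¬timestamp_manifest ⊃ cease_operations); with O(¬timestamp_manifest) we get O(cease_operations).
Premise 6 is O(cease_operations ⊃ ¬audit_record); since O(cease_operations), deontic closure gives O(¬audit_record).
The contrapositive of premise 5 (O(raise_flag ⊃ audit_record)) is O(¬audit_record ⊃ ¬raise_flag), and O(¬audit_record) is already established, so O(¬raise_flag).
So O(¬raise_flag) holds, i.e. raise_flag is forbidden. None of the other listed options is forbidden under the premises.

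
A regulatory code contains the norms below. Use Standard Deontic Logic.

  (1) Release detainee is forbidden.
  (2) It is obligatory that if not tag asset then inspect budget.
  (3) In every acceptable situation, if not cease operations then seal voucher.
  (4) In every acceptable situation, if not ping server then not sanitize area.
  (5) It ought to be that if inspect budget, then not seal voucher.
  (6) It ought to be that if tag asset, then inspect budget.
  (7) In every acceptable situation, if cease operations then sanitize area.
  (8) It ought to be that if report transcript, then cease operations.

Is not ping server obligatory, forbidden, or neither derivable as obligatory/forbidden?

Forbidden

Premises 6 and 2 are O(tag_asset → inspect_budget) and O(¬tag_asset → inspect_budget); every ideal world satisfies tag_asset or ¬tag_asset, so in either case inspect_budget holds — hence O(inspect_budget).
From O(inspect_budget) and premise 5, O(inspect_budget → ¬seal_voucher), we obtain O(¬seal_voucher).
Premise 3, O(¬cease_operations → seal_voucher), contraposes to O(¬seal_voucher → cease_operations); with O(¬seal_voucher) we get O(cease_operations).
With premise 7, O(cease_operations → sanitize_area), the K-axiom yields O(sanitize_area).
Premise 4 is O(¬ping_server → ¬sanitize_area); contrapositively O(sanitize_area → ping_server). Since O(sanitize_area) holds, K gives O(ping_server).
Premises 1, 8 do not contribute to this derivation.
Thus O(ping_server), which is F(¬ping_server): ¬ping_server is forbidden.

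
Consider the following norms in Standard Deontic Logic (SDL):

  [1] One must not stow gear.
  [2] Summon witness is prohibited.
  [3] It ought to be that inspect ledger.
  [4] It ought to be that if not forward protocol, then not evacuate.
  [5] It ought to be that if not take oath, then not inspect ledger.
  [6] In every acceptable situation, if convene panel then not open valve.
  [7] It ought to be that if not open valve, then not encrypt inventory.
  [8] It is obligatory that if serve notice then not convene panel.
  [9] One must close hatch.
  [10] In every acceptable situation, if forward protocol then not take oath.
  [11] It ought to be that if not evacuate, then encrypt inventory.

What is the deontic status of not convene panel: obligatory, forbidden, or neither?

Obligatory

Premise 3 states O(inspect_ledger) outright.
The contrapositive of premise 5 (O(¬take_oath → ¬inspect_ledger)) is O(inspect_ledger → take_oath), and O(inspect_ledger) is already established, so O(take_oath).
Premise 10 is O(forward_protocol → ¬take_oath); contrapositively O(take_oath → ¬forward_protocol). Since O(take_oath) holds, K gives O(¬forward_protocol).
With premise 4, O(¬forward_protocol → ¬evacuate), the K-axiom yields O(¬evacuate).
With premise 11, O(¬evacuate → encrypt_inventory), the K-axiom yields O(encrypt_inventory).
Premise 7 is O(¬open_valve → ¬encrypt_inventory); contrapositively O(encrypt_inventory → open_valve). Since O(encrypt_inventory) holds, K gives O(open_valve).
Premise 6, O(convene_panel → ¬open_valve), contraposes to O(open_valve → ¬convene_panel); with O(open_valve) we get O(¬convene_panel).
Premises 1, 2, 8, 9 do not contribute to this derivation.
Hence ¬convene_panel is obligatory.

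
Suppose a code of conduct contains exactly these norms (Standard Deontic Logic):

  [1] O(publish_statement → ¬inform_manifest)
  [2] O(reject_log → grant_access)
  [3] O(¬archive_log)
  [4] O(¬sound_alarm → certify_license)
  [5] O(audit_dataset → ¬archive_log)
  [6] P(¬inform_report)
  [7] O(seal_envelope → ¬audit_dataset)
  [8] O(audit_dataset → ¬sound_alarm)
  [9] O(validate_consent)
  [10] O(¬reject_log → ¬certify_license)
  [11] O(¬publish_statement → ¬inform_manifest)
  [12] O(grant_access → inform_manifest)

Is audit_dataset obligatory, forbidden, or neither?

Forbidden

Premises 1 and 11 cover both cases: O(publish_statement → ¬inform_manifest) and O(¬publish_statement → ¬inform_manifest). Since publish_statement ∨ ¬publish_statement is a tautology, O(¬inform_manifest) follows.
Premise 12 is O(grant_access → inform_manifest); contrapositively O(¬inform_manifest → ¬grant_access). Since O(¬inform_manifest) holds, K gives O(¬grant_access).
The contrapositive of premise 2 (O(reject_log → grant_access)) is O(¬grant_access → ¬reject_log), and O(¬grant_access) is already established, so O(¬reject_log).
With premise 10, O(¬reject_log → ¬certify_license), the K-axiom yields O(¬certify_license).
The contrapositive of premise 4 (O(¬sound_alarm → certify_license)) is O(¬certify_license → sound_alarm), and O(¬certify_license) is already established, so O(sound_alarm).
The contrapositive of premise 8 (O(audit_dataset → ¬sound_alarm)) is O(sound_alarm → ¬audit_dataset), and O(sound_alarm) is already established, so O(¬audit_dataset).
Premises 3, 5, 6, 7, 9 do not contribute to this derivation.
Thus O(¬audit_dataset), which is F(audit_dataset): audit_dataset is forbidden.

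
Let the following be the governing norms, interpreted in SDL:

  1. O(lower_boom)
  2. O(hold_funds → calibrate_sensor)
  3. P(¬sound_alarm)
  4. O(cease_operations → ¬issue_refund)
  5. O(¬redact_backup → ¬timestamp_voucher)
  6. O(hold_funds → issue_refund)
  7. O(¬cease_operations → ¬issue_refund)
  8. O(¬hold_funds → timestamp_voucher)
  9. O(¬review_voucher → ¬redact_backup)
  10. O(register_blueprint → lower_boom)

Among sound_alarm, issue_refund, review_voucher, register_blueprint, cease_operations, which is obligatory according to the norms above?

By case analysis on cease_operations: premise 4 gives O(cease_operations → ¬issue_refund) and premise 7 gives O(¬cease_operations → ¬issue_refund), so O(¬issue_refund) either way.
The contrapositive of premise 6 (O(hold_funds → issue_refund)) is O(¬issue_refund → ¬hold_funds), and O(¬issue_refund) is already established, so O(¬hold_funds).
With premise 8, O(¬hold_funds → timestamp_voucher), the K-axiom yields O(timestamp_voucher).
The contrapositive of premise 5 (O(¬redact_backup → ¬timestamp_voucher)) is O(timestamp_voucher → redact_backup), and O(timestamp_voucher) is already established, so O(redact_backup).
The contrapositive of premise 9 (O(¬review_voucher → ¬redact_backup)) is O(redact_backup → review_voucher), and O(redact_backup) is already established, so O(review_voucher).
So O(review_voucher) holds — review_voucher is obligatory. None of the other listed options is made obligatory by any chain of premises.

review_voucher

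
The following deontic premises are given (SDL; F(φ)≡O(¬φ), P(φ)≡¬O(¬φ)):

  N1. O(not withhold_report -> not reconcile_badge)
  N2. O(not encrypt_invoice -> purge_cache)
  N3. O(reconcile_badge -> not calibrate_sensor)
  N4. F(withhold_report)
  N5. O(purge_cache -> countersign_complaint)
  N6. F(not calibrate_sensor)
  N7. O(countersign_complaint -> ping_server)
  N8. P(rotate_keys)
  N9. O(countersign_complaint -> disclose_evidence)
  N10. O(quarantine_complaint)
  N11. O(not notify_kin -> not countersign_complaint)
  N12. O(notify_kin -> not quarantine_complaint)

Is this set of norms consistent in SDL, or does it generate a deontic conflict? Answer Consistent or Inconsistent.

Consistent

Premise 3 is O(reconcile_badge -> not calibrate_sensor), but O(reconcile_badge) is not derivable from the premises, so it does not yield O(not calibrate_sensor).
So O(not calibrate_sensor) is not derivable, and the apparent clash with O(calibrate_sensor) does not arise.
A world satisfying every obligation exists (e.g. calibrate_sensor=true, countersign_complaint=false, disclose_evidence=false, encrypt_invoice=true, notify_kin=false, ping_server=false, purge_cache=false, quarantine_complaint=true, reconcile_badge=false, rotate_keys=false, withhold_report=false); no atom is both obligatory and forbidden, so the set is consistent.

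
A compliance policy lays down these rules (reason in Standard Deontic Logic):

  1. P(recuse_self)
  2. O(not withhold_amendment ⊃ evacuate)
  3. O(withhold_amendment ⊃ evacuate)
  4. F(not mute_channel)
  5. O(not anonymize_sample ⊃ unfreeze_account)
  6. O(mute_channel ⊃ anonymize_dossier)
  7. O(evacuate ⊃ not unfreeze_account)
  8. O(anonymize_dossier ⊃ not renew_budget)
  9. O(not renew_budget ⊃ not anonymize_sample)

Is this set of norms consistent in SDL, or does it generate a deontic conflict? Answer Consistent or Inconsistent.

Premises 3 and 2 are O(withhold_amendment ⊃ evacuate) and O(not withhold_amendment ⊃ evacuate); every ideal world satisfies withhold_amendment or not withhold_amendment, so in either case evacuate holds — hence O(evacuate).
From O(evacuate) and premise 7, O(evacuate ⊃ not unfreeze_account), we obtain O(not unfreeze_account).
The contrapositive of premise 5 (O(not anonymize_sample ⊃ unfreeze_account)) is O(not unfreeze_account ⊃ anonymize_sample), and O(not unfreeze_account) is already established, so O(anonymize_sample).
Premise 9 is O(not renew_budget ⊃ not anonymize_sample); contrapositively O(anonymize_sample ⊃ renew_budget). Since O(anonymize_sample) holds, K gives O(renew_budget).
The contrapositive of premise 8 (O(anonymize_dossier ⊃ not renew_budget)) is O(renew_budget ⊃ not anonymize_dossier), and O(renew_budget) is already established, so O(not anonymize_dossier).
Premise 6, O(mute_channel ⊃ anonymize_dossier), contraposes to O(not anonymize_dossier ⊃ not mute_channel); with O(not anonymize_dossier) we get O(not mute_channel).
However, F(not mute_channel) at premise 4 amounts to O(mute_channel).
We now have both O(not mute_channel) and O(mute_channel) — mute_channel is simultaneously obligatory and forbidden, violating the D-axiom.

Inconsistent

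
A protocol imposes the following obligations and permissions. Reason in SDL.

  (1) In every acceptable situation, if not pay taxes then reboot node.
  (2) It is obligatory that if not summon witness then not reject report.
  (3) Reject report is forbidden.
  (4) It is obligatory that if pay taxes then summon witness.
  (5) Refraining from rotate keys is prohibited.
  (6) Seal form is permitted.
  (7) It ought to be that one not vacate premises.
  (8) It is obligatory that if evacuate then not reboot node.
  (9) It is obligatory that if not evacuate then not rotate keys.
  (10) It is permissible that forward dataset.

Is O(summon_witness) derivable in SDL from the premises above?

F(¬rotate_keys) at premise 5 means O(rotate_keys).
Premise 9 is O(¬evacuate → ¬rotate_keys); contrapositively O(rotate_keys → evacuate). Since O(rotate_keys) holds, K gives O(evacuate).
From O(evacuate) and premise 8, O(evacuate → ¬reboot_node), we obtain O(¬reboot_node).
The contrapositive of premise 1 (O(¬pay_taxes → reboot_node)) is O(¬reboot_node → pay_taxes), and O(¬reboot_node) is already established, so O(pay_taxes).
Applying K to premise 4 (O(pay_taxes → summon_witness)) and O(pay_taxes) yields O(summon_witness).
Premises 2, 3, 6, 7, 10 do not contribute to this derivation.
So O(summon_witness) follows.

Yes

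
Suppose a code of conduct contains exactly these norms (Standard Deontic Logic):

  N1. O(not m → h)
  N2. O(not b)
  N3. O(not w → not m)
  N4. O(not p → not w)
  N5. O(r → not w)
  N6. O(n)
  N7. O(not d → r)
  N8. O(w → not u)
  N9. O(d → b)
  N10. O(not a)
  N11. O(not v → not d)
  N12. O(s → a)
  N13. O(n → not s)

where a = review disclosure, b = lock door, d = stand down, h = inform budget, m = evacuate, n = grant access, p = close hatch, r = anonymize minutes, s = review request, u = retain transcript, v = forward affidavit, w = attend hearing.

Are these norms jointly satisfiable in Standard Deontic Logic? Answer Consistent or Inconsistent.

Consistent

Premise 12 is O(s → a), but O(s) is not derivable from the premises, so it does not yield O(a).
So O(a) is not derivable, and the apparent clash with O(not a) does not arise.
A world satisfying every obligation exists (e.g. a=false, b=false, d=false, h=true, m=false, n=true, p=false, r=true, s=false, u=false, v=false, w=false); no atom is both obligatory and forbidden, so the set is consistent.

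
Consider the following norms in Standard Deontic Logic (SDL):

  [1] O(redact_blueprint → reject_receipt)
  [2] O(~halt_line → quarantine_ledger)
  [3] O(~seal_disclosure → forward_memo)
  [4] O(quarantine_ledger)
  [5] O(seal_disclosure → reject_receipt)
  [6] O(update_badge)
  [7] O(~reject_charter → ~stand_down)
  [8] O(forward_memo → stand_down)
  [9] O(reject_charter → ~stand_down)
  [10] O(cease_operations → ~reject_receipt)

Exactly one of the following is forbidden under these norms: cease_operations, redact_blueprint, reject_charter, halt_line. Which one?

cease_operations

Premises 7 and 9 cover both cases: O(~reject_charter → ~stand_down) and O(reject_charter → ~stand_down). Since ~reject_charter ∨ reject_charter is a tautology, O(~stand_down) follows.
Premise 8 is O(forward_memo → stand_down); contrapositively O(~stand_down → ~forward_memo). Since O(~stand_down) holds, K gives O(~forward_memo).
The contrapositive of premise 3 (O(~seal_disclosure → forward_memo)) is O(~forward_memo → seal_disclosure), and O(~forward_memo) is already established, so O(seal_disclosure).
With premise 5, O(seal_disclosure → reject_receipt), the K-axiom yields O(reject_receipt).
Premise 10 is O(cease_operations → ~reject_receipt); contrapositively O(reject_receipt → ~cease_operations). Since O(reject_receipt) holds, K gives O(~cease_operations).
So O(~cease_operations) holds, i.e. cease_operations is forbidden. None of the other listed options is forbidden under the premises.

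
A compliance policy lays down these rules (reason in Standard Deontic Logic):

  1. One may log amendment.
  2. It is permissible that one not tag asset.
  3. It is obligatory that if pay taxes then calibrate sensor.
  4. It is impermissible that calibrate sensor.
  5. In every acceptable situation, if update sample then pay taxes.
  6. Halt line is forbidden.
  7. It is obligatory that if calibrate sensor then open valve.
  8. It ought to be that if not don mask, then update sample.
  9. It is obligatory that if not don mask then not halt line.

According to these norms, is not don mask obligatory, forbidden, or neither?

Forbidden

Premise 4 is F(calibrate_sensor), i.e. O(¬calibrate_sensor).
Premise 3, O(pay_taxes → calibrate_sensor), contraposes to O(¬calibrate_sensor → ¬pay_taxes); with O(¬calibrate_sensor) we get O(¬pay_taxes).
Premise 5 is O(update_sample → pay_taxes); contrapositively O(¬pay_taxes → ¬update_sample). Since O(¬pay_taxes) holds, K gives O(¬update_sample).
Premise 8 is O(¬don_mask → update_sample); contrapositively O(¬update_sample → don_mask). Since O(¬update_sample) holds, K gives O(don_mask).
Premises 1, 2, 6, 7, 9 do not contribute to this derivation.
Thus O(don_mask), which is F(¬don_mask): ¬don_mask is forbidden.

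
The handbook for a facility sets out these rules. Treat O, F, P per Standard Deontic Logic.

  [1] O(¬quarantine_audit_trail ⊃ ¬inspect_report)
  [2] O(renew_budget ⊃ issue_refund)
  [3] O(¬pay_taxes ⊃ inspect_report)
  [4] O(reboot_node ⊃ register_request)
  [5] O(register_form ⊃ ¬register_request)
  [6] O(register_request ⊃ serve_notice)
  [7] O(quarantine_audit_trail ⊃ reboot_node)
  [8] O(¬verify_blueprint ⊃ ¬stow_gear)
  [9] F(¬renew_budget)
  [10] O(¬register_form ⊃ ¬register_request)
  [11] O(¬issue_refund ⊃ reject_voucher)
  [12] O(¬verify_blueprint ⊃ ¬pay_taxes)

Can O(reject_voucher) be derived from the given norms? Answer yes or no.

Premise 11 is O(¬issue_refund ⊃ reject_voucher), but O(¬issue_refund) is not derivable from the premises, so it does not yield O(reject_voucher).
No other premise forces O(reject_voucher). An ideal world satisfying every premise can still have reject_voucher false, so O(reject_voucher) is not derivable.

No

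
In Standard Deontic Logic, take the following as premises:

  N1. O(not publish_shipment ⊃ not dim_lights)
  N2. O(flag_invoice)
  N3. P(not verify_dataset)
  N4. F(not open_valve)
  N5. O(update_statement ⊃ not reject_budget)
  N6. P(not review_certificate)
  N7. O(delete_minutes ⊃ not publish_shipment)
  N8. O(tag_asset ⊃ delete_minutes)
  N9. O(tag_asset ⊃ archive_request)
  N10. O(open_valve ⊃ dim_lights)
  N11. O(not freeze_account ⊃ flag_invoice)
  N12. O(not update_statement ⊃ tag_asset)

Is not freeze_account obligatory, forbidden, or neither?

Premise 11 is O(not freeze_account ⊃ flag_invoice); even if O(flag_invoice) held, inferring O(not freeze_account) would be affirming the consequent — invalid.
No premise or chain of K-axiom applications forces O(not freeze_account), and none forces O(freeze_account). So not freeze_account is neither obligatory nor forbidden under these norms.

Neither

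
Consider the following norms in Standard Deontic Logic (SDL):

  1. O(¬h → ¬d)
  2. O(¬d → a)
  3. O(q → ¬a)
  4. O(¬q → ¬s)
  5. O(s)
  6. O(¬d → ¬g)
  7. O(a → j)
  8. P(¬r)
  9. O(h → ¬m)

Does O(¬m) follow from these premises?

Yes

Premise 5 gives O(s).
Premise 4, O(¬q → ¬s), contraposes to O(s → q); with O(s) we get O(q).
Applying K to premise 3 (O(q → ¬a)) and O(q) yields O(¬a).
The contrapositive of premise 2 (O(¬d → a)) is O(¬a → d), and O(¬a) is already established, so O(d).
The contrapositive of premise 1 (O(¬h → ¬d)) is O(d → h), and O(d) is already established, so O(h).
From O(h) and premise 9, O(h → ¬m), we obtain O(¬m).
Premises 6, 7, 8 do not contribute to this derivation.
So O(¬m) follows.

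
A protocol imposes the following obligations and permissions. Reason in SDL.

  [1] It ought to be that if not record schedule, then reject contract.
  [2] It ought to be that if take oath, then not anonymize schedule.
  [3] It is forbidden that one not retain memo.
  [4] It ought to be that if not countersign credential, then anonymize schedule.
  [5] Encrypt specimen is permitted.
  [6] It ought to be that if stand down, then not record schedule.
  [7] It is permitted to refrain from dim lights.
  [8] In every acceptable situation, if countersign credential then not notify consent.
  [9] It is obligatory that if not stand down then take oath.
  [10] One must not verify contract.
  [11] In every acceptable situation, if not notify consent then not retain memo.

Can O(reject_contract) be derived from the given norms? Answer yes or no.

Yes

Premise 3 is F(¬retain_memo), i.e. O(retain_memo).
Premise 11 is O(¬notify_consent → ¬retain_memo); contrapositively O(retain_memo → notify_consent). Since O(retain_memo) holds, K gives O(notify_consent).
The contrapositive of premise 8 (O(countersign_credential → ¬notify_consent)) is O(notify_consent → ¬countersign_credential), and O(notify_consent) is already established, so O(¬countersign_credential).
With premise 4, O(¬countersign_credential → anonymize_schedule), the K-axiom yields O(anonymize_schedule).
Premise 2 is O(take_oath → ¬anonymize_schedule); contrapositively O(anonymize_schedule → ¬take_oath). Since O(anonymize_schedule) holds, K gives O(¬take_oath).
Premise 9 is O(¬stand_down → take_oath); contrapositively O(¬take_oath → stand_down). Since O(¬take_oath) holds, K gives O(stand_down).
Premise 6 is O(stand_down → ¬record_schedule); since O(stand_down), deontic closure gives O(¬record_schedule).
Applying K to premise 1 (O(¬record_schedule → reject_contract)) and O(¬record_schedule) yields O(reject_contract).
Premises 5, 7, 10 do not contribute to this derivation.
So O(reject_contract) follows.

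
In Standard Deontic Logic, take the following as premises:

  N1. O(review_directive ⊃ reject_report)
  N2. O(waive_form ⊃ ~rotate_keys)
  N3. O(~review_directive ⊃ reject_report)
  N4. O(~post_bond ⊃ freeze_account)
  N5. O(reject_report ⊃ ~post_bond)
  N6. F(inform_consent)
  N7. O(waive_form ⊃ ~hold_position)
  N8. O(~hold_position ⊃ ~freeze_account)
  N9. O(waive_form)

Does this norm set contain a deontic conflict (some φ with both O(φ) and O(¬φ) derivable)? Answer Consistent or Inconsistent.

Inconsistent

Premises 1 and 3 are O(review_directive ⊃ reject_report) and O(~review_directive ⊃ reject_report); every ideal world satisfies review_directive or ~review_directive, so in either case reject_report holds — hence O(reject_report).
From O(reject_report) and premise 5, O(reject_report ⊃ ~post_bond), we obtain O(~post_bond).
From O(~post_bond) and premise 4, O(~post_bond ⊃ freeze_account), we obtain O(freeze_account).
The contrapositive of premise 8 (O(~hold_position ⊃ ~freeze_account)) is O(freeze_account ⊃ hold_position), and O(freeze_account) is already established, so O(hold_position).
The contrapositive of premise 7 (O(waive_form ⊃ ~hold_position)) is O(hold_position ⊃ ~waive_form), and O(hold_position) is already established, so O(~waive_form).
However, premise 9 gives O(waive_form).
We now have both O(~waive_form) and O(waive_form) — waive_form is simultaneously obligatory and forbidden, violating the D-axiom.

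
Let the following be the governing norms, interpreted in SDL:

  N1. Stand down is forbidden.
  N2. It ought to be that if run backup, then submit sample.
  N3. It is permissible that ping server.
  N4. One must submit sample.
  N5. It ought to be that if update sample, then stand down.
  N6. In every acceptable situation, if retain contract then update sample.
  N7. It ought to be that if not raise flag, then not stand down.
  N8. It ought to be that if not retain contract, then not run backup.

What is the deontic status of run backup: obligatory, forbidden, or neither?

Premise 1 is F(stand_down), i.e. O(¬stand_down).
Premise 5 is O(update_sample → stand_down); contrapositively O(¬stand_down → ¬update_sample). Since O(¬stand_down) holds, K gives O(¬update_sample).
The contrapositive of premise 6 (O(retain_contract → update_sample)) is O(¬update_sample → ¬retain_contract), and O(¬update_sample) is already established, so O(¬retain_contract).
Premise 8 is O(¬retain_contract → ¬run_backup); since O(¬retain_contract), deontic closure gives O(¬run_backup).
Premises 2, 3, 4, 7 do not contribute to this derivation.
Thus O(¬run_backup), which is F(run_backup): run_backup is forbidden.

Forbidden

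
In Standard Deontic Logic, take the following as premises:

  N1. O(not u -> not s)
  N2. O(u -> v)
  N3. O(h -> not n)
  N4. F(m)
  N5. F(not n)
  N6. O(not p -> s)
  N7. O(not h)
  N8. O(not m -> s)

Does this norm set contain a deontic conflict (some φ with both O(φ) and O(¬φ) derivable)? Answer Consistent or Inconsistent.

Premise 3 is O(h -> not n), but O(h) is not derivable from the premises, so it does not yield O(not n).
So O(not n) is not derivable, and the apparent clash with O(n) does not arise.
A world satisfying every obligation exists (e.g. h=false, m=false, n=true, p=false, s=true, u=true, v=true); no atom is both obligatory and forbidden, so the set is consistent.

Consistent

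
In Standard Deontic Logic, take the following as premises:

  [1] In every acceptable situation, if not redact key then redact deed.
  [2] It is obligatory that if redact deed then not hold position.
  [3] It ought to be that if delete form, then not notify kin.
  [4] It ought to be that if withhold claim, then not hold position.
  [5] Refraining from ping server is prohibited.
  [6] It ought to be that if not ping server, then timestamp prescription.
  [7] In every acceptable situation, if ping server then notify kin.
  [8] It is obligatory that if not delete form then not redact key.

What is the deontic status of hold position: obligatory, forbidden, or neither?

Forbidden

F(¬ping_server) at premise 5 means O(ping_server).
With premise 7, O(ping_server → notify_kin), the K-axiom yields O(notify_kin).
Premise 3 is O(delete_form → ¬notify_kin); contrapositively O(notify_kin → ¬delete_form). Since O(notify_kin) holds, K gives O(¬delete_form).
Premise 8 is O(¬delete_form → ¬redact_key); since O(¬delete_form), deontic closure gives O(¬redact_key).
Premise 1 is O(¬redact_key → redact_deed); since O(¬redact_key), deontic closure gives O(redact_deed).
From O(redact_deed) and premise 2, O(redact_deed → ¬hold_position), we obtain O(¬hold_position).
Premises 4, 6 do not contribute to this derivation.
Thus O(¬hold_position), which is F(hold_position): hold_position is forbidden.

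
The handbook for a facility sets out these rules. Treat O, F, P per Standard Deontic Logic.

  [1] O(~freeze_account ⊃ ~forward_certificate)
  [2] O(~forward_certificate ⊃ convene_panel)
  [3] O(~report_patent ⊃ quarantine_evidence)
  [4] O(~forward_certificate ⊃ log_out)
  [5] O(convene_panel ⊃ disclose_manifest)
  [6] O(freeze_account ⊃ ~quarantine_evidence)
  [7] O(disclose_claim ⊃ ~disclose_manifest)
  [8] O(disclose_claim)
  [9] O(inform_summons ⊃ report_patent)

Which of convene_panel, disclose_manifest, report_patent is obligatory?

report_patent

From premise 8 we have O(disclose_claim).
Premise 7 is O(disclose_claim ⊃ ~disclose_manifest); since O(disclose_claim), deontic closure gives O(~disclose_manifest).
Premise 5, O(convene_panel ⊃ disclose_manifest), contraposes to O(~disclose_manifest ⊃ ~convene_panel); with O(~disclose_manifest) we get O(~convene_panel).
Premise 2, O(~forward_certificate ⊃ convene_panel), contraposes to O(~convene_panel ⊃ forward_certificate); with O(~convene_panel) we get O(forward_certificate).
Premise 1, O(~freeze_account ⊃ ~forward_certificate), contraposes to O(forward_certificate ⊃ freeze_account); with O(forward_certificate) we get O(freeze_account).
From O(freeze_account) and premise 6, O(freeze_account ⊃ ~quarantine_evidence), we obtain O(~quarantine_evidence).
The contrapositive of premise 3 (O(~report_patent ⊃ quarantine_evidence)) is O(~quarantine_evidence ⊃ report_patent), and O(~quarantine_evidence) is already established, so O(report_patent).
So O(report_patent) holds — report_patent is obligatory. None of the other listed options is made obligatory by any chain of premises.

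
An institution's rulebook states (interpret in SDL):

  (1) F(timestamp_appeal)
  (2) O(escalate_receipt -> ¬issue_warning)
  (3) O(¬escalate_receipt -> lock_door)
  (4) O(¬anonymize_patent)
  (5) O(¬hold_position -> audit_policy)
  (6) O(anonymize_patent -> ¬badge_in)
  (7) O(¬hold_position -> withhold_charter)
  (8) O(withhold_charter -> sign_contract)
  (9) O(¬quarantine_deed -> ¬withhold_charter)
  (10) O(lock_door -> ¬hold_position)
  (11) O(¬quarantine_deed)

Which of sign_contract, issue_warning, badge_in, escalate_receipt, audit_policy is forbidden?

Premise 11 gives O(¬quarantine_deed).
Applying K to premise 9 (O(¬quarantine_deed -> ¬withhold_charter)) and O(¬quarantine_deed) yields O(¬withhold_charter).
Premise 7 is O(¬hold_position -> withhold_charter); contrapositively O(¬withhold_charter -> hold_position). Since O(¬withhold_charter) holds, K gives O(hold_position).
Premise 10, O(lock_door -> ¬hold_position), contraposes to O(hold_position -> ¬lock_door); with O(hold_position) we get O(¬lock_door).
Premise 3, O(¬escalate_receipt -> lock_door), contraposes to O(¬lock_door -> escalate_receipt); with O(¬lock_door) we get O(escalate_receipt).
From O(escalate_receipt) and premise 2, O(escalate_receipt -> ¬issue_warning), we obtain O(¬issue_warning).
So O(¬issue_warning) holds, i.e. issue_warning is forbidden. None of the other listed options is forbidden under the premises.

issue_warning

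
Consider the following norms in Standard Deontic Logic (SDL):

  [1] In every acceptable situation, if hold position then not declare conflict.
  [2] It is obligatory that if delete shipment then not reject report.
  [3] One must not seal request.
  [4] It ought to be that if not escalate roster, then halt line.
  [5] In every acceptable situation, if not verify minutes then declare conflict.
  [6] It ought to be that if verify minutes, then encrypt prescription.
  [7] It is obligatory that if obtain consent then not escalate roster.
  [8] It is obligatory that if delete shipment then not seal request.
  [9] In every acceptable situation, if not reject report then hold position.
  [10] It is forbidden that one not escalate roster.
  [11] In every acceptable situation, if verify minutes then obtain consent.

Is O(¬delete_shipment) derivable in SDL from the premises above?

Yes

Premise 10 is F(¬escalate_roster), i.e. O(escalate_roster).
Premise 7 is O(obtain_consent → ¬escalate_roster); contrapositively O(escalate_roster → ¬obtain_consent). Since O(escalate_roster) holds, K gives O(¬obtain_consent).
Premise 11 is O(verify_minutes → obtain_consent); contrapositively O(¬obtain_consent → ¬verify_minutes). Since O(¬obtain_consent) holds, K gives O(¬verify_minutes).
Premise 5 is O(¬verify_minutes → declare_conflict); since O(¬verify_minutes), deontic closure gives O(declare_conflict).
Premise 1, O(hold_position → ¬declare_conflict), contraposes to O(declare_conflict → ¬hold_position); with O(declare_conflict) we get O(¬hold_position).
The contrapositive of premise 9 (O(¬reject_report → hold_position)) is O(¬hold_position → reject_report), and O(¬hold_position) is already established, so O(reject_report).
The contrapositive of premise 2 (O(delete_shipment → ¬reject_report)) is O(reject_report → ¬delete_shipment), and O(reject_report) is already established, so O(¬delete_shipment).
Premises 3, 4, 6, 8 do not contribute to this derivation.
So O(¬delete_shipment) follows.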